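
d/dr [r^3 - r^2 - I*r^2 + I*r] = 3*r^2 - 2*r - 2*I*r + I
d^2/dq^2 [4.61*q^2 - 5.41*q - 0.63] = 9.22000000000000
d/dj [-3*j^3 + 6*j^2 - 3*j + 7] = -9*j^2 + 12*j - 3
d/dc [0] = 0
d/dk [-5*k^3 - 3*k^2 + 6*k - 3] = -15*k^2 - 6*k + 6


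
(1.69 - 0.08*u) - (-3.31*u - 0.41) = 3.23*u + 2.1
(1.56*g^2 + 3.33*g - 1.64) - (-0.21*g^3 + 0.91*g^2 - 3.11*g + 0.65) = 0.21*g^3 + 0.65*g^2 + 6.44*g - 2.29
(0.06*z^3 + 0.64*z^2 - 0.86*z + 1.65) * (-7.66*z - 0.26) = -0.4596*z^4 - 4.918*z^3 + 6.4212*z^2 - 12.4154*z - 0.429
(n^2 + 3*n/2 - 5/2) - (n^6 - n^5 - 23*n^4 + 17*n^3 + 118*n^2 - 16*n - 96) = -n^6 + n^5 + 23*n^4 - 17*n^3 - 117*n^2 + 35*n/2 + 187/2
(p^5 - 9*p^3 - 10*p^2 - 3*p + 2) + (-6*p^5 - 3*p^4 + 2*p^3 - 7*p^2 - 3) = -5*p^5 - 3*p^4 - 7*p^3 - 17*p^2 - 3*p - 1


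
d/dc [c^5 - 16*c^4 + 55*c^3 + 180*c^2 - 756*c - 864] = 5*c^4 - 64*c^3 + 165*c^2 + 360*c - 756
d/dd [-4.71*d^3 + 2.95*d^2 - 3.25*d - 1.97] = -14.13*d^2 + 5.9*d - 3.25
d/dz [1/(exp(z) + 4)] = -exp(z)/(exp(z) + 4)^2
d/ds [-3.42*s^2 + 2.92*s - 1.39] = 2.92 - 6.84*s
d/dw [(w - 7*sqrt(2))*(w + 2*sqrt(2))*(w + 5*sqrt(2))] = 3*w^2 - 78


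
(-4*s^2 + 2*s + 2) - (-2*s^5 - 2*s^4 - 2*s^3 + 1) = 2*s^5 + 2*s^4 + 2*s^3 - 4*s^2 + 2*s + 1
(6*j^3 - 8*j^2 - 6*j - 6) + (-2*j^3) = 4*j^3 - 8*j^2 - 6*j - 6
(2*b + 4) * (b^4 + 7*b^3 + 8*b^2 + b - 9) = 2*b^5 + 18*b^4 + 44*b^3 + 34*b^2 - 14*b - 36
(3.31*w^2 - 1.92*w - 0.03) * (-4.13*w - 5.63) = -13.6703*w^3 - 10.7057*w^2 + 10.9335*w + 0.1689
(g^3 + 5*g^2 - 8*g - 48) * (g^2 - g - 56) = g^5 + 4*g^4 - 69*g^3 - 320*g^2 + 496*g + 2688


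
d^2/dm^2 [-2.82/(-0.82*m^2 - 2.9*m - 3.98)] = (-3.792336*m^2 - 13.41192*m + 2.82*(1.64*m + 2.9)*(3.28*m + 5.8) - 18.406704)/(0.82*m^2 + 2.9*m + 3.98)^3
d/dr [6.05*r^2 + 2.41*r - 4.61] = 12.1*r + 2.41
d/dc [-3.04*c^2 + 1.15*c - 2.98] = 1.15 - 6.08*c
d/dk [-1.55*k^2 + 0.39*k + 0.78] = 0.39 - 3.1*k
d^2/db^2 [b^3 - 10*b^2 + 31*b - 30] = 6*b - 20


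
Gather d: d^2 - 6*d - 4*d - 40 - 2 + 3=d^2 - 10*d - 39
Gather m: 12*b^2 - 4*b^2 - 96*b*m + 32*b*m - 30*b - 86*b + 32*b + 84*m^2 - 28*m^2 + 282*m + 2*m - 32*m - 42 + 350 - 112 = 8*b^2 - 84*b + 56*m^2 + m*(252 - 64*b) + 196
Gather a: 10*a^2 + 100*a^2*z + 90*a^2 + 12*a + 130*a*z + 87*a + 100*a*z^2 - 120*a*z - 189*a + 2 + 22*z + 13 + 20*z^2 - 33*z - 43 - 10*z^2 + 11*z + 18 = a^2*(100*z + 100) + a*(100*z^2 + 10*z - 90) + 10*z^2 - 10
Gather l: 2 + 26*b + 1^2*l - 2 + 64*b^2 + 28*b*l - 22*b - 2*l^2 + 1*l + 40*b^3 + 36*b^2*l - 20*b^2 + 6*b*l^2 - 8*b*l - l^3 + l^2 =40*b^3 + 44*b^2 + 4*b - l^3 + l^2*(6*b - 1) + l*(36*b^2 + 20*b + 2)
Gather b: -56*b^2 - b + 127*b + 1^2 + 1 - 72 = -56*b^2 + 126*b - 70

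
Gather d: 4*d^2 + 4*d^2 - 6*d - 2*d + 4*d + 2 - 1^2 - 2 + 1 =8*d^2 - 4*d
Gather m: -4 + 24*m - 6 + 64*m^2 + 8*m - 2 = 64*m^2 + 32*m - 12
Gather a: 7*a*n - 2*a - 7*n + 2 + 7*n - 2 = a*(7*n - 2)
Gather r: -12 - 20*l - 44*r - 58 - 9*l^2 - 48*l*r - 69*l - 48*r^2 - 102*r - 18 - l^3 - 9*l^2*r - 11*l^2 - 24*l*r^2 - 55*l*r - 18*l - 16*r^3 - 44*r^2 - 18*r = -l^3 - 20*l^2 - 107*l - 16*r^3 + r^2*(-24*l - 92) + r*(-9*l^2 - 103*l - 164) - 88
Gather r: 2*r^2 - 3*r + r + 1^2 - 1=2*r^2 - 2*r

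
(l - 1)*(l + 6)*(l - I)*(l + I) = l^4 + 5*l^3 - 5*l^2 + 5*l - 6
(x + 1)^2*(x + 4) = x^3 + 6*x^2 + 9*x + 4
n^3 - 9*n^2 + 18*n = n*(n - 6)*(n - 3)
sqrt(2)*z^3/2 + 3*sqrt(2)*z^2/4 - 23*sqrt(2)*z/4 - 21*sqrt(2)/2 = (z - 7/2)*(z + 3)*(sqrt(2)*z/2 + sqrt(2))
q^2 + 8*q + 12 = (q + 2)*(q + 6)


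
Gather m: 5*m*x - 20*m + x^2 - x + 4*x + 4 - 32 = m*(5*x - 20) + x^2 + 3*x - 28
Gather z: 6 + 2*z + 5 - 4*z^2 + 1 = -4*z^2 + 2*z + 12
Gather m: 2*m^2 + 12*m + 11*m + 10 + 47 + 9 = 2*m^2 + 23*m + 66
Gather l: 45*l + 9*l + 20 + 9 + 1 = 54*l + 30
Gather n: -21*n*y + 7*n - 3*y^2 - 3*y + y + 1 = n*(7 - 21*y) - 3*y^2 - 2*y + 1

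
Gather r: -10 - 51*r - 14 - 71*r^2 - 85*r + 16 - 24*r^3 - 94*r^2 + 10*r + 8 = -24*r^3 - 165*r^2 - 126*r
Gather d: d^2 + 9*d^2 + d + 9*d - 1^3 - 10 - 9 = 10*d^2 + 10*d - 20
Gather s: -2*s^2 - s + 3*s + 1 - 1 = -2*s^2 + 2*s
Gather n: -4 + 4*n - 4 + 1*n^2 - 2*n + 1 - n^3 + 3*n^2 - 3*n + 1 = -n^3 + 4*n^2 - n - 6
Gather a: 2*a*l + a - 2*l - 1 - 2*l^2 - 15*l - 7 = a*(2*l + 1) - 2*l^2 - 17*l - 8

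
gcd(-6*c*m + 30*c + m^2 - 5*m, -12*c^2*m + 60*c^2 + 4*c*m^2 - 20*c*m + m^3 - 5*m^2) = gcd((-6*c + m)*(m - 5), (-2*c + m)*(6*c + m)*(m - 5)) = m - 5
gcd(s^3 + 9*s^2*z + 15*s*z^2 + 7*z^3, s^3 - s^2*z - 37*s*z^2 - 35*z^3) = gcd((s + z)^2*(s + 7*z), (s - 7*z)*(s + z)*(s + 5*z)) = s + z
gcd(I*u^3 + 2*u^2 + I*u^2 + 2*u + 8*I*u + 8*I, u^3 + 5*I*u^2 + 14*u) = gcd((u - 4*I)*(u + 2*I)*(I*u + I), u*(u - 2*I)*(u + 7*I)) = 1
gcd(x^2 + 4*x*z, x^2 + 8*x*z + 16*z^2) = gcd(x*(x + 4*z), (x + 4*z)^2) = x + 4*z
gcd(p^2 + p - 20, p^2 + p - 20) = p^2 + p - 20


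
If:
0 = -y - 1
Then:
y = -1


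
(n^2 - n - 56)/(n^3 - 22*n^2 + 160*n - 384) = (n + 7)/(n^2 - 14*n + 48)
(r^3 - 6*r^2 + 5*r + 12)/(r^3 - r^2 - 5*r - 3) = (r - 4)/(r + 1)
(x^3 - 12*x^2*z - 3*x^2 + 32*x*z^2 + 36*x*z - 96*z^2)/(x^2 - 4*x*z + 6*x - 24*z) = (x^2 - 8*x*z - 3*x + 24*z)/(x + 6)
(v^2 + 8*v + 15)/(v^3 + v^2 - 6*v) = (v + 5)/(v*(v - 2))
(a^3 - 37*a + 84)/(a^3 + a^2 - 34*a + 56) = (a - 3)/(a - 2)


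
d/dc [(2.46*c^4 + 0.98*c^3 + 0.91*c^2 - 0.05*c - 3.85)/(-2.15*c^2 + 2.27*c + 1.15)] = (-10.578*c^5 + 14.6456*c^4 + 15.7652*c^3 + 5.3392*c^2 - 14.462*c + 8.682)/(4.6225*c^4 - 9.761*c^3 + 0.2079*c^2 + 5.221*c + 1.3225)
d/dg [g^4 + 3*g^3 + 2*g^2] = g*(4*g^2 + 9*g + 4)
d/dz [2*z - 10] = 2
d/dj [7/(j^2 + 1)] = -14*j/(j^2 + 1)^2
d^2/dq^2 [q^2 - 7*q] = 2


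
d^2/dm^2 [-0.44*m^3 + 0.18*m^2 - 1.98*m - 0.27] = 0.36 - 2.64*m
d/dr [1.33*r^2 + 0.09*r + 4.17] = 2.66*r + 0.09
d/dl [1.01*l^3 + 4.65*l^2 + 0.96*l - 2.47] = 3.03*l^2 + 9.3*l + 0.96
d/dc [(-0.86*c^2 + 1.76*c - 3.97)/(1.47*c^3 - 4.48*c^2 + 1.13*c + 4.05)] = (1.2642*c^4 - 5.1744*c^3 + 24.4207*c^2 - 42.5372*c + 11.6141)/(2.1609*c^6 - 13.1712*c^5 + 23.3926*c^4 + 1.7822*c^3 - 35.0111*c^2 + 9.153*c + 16.4025)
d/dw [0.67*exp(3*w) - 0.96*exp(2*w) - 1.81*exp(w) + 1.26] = (2.01*exp(2*w) - 1.92*exp(w) - 1.81)*exp(w)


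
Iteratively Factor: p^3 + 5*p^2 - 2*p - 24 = (p - 2)*(p^2 + 7*p + 12) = (p - 2)*(p + 4)*(p + 3)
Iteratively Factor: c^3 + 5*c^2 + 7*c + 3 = (c + 1)*(c^2 + 4*c + 3) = (c + 1)^2*(c + 3)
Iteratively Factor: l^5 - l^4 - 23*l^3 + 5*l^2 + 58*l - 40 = (l + 2)*(l^4 - 3*l^3 - 17*l^2 + 39*l - 20) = (l - 5)*(l + 2)*(l^3 + 2*l^2 - 7*l + 4) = (l - 5)*(l - 1)*(l + 2)*(l^2 + 3*l - 4) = (l - 5)*(l - 1)^2*(l + 2)*(l + 4)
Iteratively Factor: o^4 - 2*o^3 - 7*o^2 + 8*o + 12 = (o - 3)*(o^3 + o^2 - 4*o - 4) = (o - 3)*(o - 2)*(o^2 + 3*o + 2) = (o - 3)*(o - 2)*(o + 1)*(o + 2)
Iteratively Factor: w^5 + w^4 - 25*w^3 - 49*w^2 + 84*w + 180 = (w + 3)*(w^4 - 2*w^3 - 19*w^2 + 8*w + 60) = (w - 5)*(w + 3)*(w^3 + 3*w^2 - 4*w - 12) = (w - 5)*(w + 2)*(w + 3)*(w^2 + w - 6) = (w - 5)*(w - 2)*(w + 2)*(w + 3)*(w + 3)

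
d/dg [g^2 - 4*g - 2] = 2*g - 4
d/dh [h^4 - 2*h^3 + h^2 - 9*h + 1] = 4*h^3 - 6*h^2 + 2*h - 9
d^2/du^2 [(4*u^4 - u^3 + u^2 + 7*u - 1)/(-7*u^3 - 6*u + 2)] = 2*(119*u^6 - 1323*u^5 + 72*u^4 + 616*u^3 - 594*u^2 + 54*u - 52)/(343*u^9 + 882*u^7 - 294*u^6 + 756*u^5 - 504*u^4 + 300*u^3 - 216*u^2 + 72*u - 8)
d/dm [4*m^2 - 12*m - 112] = 8*m - 12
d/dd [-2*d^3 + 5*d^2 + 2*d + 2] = -6*d^2 + 10*d + 2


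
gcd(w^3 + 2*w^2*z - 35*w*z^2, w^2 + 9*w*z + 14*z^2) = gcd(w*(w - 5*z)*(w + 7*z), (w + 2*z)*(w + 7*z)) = w + 7*z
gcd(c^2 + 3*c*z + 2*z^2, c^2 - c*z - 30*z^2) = 1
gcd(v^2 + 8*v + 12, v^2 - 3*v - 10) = v + 2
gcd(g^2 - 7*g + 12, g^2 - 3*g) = g - 3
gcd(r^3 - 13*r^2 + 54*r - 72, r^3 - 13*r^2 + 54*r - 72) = r^3 - 13*r^2 + 54*r - 72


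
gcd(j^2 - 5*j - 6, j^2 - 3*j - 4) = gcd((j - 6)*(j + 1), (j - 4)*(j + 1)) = j + 1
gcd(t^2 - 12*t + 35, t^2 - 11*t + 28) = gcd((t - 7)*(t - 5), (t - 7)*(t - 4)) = t - 7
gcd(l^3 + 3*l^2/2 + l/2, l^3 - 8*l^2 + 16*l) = l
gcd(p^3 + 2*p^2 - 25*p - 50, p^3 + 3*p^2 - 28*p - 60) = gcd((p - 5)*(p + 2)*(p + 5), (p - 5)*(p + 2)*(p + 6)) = p^2 - 3*p - 10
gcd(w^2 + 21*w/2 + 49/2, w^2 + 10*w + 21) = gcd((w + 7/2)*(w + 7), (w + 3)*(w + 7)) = w + 7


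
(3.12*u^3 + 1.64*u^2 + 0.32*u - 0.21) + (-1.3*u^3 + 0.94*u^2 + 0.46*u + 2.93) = 1.82*u^3 + 2.58*u^2 + 0.78*u + 2.72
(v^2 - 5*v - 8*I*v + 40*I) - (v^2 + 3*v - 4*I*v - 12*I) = -8*v - 4*I*v + 52*I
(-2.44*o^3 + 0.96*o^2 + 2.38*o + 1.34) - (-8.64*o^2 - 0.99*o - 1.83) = -2.44*o^3 + 9.6*o^2 + 3.37*o + 3.17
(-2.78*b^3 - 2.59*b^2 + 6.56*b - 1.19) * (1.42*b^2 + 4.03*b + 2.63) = -3.9476*b^5 - 14.8812*b^4 - 8.4339*b^3 + 17.9353*b^2 + 12.4571*b - 3.1297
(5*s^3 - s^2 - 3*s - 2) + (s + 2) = 5*s^3 - s^2 - 2*s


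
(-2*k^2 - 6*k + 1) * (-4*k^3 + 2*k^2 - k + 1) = 8*k^5 + 20*k^4 - 14*k^3 + 6*k^2 - 7*k + 1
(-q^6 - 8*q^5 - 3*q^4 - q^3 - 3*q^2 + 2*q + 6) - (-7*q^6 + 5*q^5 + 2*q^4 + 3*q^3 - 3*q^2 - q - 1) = 6*q^6 - 13*q^5 - 5*q^4 - 4*q^3 + 3*q + 7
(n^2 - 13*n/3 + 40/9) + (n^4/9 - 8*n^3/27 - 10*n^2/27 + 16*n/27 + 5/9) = n^4/9 - 8*n^3/27 + 17*n^2/27 - 101*n/27 + 5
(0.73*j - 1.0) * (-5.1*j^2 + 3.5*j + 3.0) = -3.723*j^3 + 7.655*j^2 - 1.31*j - 3.0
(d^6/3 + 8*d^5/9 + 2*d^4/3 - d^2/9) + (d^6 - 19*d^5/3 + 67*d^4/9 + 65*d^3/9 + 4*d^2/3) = 4*d^6/3 - 49*d^5/9 + 73*d^4/9 + 65*d^3/9 + 11*d^2/9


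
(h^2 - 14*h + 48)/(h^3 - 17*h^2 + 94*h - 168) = (h - 8)/(h^2 - 11*h + 28)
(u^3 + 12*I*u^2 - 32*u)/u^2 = u + 12*I - 32/u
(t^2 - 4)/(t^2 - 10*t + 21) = (t^2 - 4)/(t^2 - 10*t + 21)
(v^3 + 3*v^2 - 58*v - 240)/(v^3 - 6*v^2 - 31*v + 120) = (v + 6)/(v - 3)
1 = 1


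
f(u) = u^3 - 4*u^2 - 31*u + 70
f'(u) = 3*u^2 - 8*u - 31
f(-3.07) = 98.54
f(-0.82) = 92.18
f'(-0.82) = -22.42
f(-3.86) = 72.55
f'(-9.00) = 284.00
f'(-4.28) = 58.20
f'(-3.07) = 21.83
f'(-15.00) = 764.00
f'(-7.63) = 204.69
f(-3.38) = 90.47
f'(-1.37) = -14.41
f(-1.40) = 102.82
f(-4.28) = 51.00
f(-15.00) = -3740.00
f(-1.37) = 102.39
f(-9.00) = -704.00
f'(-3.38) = 30.31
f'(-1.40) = -13.92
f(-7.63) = -370.53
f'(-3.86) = 44.58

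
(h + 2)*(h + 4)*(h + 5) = h^3 + 11*h^2 + 38*h + 40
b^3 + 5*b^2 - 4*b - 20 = (b - 2)*(b + 2)*(b + 5)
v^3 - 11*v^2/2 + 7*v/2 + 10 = (v - 4)*(v - 5/2)*(v + 1)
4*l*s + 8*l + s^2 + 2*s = (4*l + s)*(s + 2)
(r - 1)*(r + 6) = r^2 + 5*r - 6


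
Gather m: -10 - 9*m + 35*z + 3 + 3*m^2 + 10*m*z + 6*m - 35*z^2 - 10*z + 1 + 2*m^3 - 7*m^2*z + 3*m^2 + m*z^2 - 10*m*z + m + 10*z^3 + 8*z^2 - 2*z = 2*m^3 + m^2*(6 - 7*z) + m*(z^2 - 2) + 10*z^3 - 27*z^2 + 23*z - 6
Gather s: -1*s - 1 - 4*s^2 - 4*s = -4*s^2 - 5*s - 1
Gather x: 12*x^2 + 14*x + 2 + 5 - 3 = 12*x^2 + 14*x + 4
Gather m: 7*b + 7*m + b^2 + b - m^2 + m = b^2 + 8*b - m^2 + 8*m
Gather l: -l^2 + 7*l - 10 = -l^2 + 7*l - 10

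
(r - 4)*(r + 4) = r^2 - 16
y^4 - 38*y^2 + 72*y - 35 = (y - 5)*(y - 1)^2*(y + 7)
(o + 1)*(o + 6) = o^2 + 7*o + 6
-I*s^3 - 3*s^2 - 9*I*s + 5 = (s - 5*I)*(s + I)*(-I*s + 1)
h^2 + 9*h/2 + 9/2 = (h + 3/2)*(h + 3)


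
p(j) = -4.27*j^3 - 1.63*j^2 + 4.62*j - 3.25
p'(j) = -12.81*j^2 - 3.26*j + 4.62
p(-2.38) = 34.09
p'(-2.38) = -60.18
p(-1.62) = 3.14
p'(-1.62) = -23.72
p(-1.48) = 0.18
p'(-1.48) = -18.61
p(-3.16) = 100.61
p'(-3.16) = -112.99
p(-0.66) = -5.78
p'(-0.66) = 1.19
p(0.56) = -1.92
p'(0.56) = -1.22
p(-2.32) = 30.58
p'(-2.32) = -56.77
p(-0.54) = -5.55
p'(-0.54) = 2.65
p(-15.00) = 13971.95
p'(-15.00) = -2828.73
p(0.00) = -3.25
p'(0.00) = 4.62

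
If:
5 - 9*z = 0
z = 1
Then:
No Solution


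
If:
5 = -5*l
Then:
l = -1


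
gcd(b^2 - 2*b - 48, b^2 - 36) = b + 6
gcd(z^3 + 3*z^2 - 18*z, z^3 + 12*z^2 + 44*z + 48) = z + 6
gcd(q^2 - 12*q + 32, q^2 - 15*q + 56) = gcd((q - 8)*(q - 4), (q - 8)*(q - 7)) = q - 8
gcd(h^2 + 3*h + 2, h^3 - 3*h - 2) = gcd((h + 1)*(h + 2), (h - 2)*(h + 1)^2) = h + 1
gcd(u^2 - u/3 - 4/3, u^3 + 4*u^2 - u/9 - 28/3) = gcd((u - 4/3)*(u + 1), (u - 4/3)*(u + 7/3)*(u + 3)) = u - 4/3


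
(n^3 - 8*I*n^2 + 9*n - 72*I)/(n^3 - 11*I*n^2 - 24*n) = (n + 3*I)/n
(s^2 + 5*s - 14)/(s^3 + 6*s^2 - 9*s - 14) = 1/(s + 1)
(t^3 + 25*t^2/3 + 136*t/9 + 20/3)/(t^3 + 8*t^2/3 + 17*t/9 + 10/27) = 3*(t + 6)/(3*t + 1)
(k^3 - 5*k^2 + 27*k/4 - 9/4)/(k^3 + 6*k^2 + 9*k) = (4*k^3 - 20*k^2 + 27*k - 9)/(4*k*(k^2 + 6*k + 9))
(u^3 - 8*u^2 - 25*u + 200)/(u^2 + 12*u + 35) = (u^2 - 13*u + 40)/(u + 7)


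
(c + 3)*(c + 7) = c^2 + 10*c + 21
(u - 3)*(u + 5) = u^2 + 2*u - 15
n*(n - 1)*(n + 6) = n^3 + 5*n^2 - 6*n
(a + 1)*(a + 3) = a^2 + 4*a + 3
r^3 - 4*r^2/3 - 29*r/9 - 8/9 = (r - 8/3)*(r + 1/3)*(r + 1)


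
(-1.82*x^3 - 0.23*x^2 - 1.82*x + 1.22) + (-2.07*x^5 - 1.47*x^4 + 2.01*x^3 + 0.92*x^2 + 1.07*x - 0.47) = -2.07*x^5 - 1.47*x^4 + 0.19*x^3 + 0.69*x^2 - 0.75*x + 0.75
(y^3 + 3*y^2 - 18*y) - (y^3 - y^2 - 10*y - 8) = 4*y^2 - 8*y + 8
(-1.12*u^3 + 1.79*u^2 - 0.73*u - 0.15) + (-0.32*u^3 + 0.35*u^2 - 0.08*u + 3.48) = -1.44*u^3 + 2.14*u^2 - 0.81*u + 3.33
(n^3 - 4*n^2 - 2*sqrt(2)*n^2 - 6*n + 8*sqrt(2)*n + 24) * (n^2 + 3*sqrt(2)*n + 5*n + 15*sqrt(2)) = n^5 + n^4 + sqrt(2)*n^4 - 38*n^3 + sqrt(2)*n^3 - 38*sqrt(2)*n^2 - 18*n^2 - 18*sqrt(2)*n + 360*n + 360*sqrt(2)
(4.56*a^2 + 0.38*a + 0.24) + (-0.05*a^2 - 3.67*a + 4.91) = 4.51*a^2 - 3.29*a + 5.15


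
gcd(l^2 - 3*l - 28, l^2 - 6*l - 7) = l - 7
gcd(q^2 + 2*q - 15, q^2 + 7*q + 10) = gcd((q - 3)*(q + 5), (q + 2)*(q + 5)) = q + 5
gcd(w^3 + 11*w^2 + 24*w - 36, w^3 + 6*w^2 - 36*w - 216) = w^2 + 12*w + 36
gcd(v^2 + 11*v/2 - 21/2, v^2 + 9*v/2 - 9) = v - 3/2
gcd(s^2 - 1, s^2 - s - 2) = s + 1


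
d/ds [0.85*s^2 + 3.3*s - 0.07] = 1.7*s + 3.3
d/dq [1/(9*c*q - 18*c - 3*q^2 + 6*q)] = (-3*c + 2*q - 2)/(3*(3*c*q - 6*c - q^2 + 2*q)^2)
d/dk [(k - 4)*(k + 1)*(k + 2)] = 3*k^2 - 2*k - 10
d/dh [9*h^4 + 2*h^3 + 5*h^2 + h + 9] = 36*h^3 + 6*h^2 + 10*h + 1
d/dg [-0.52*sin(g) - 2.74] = -0.52*cos(g)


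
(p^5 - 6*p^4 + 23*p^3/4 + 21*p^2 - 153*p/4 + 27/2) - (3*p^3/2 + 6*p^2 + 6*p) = p^5 - 6*p^4 + 17*p^3/4 + 15*p^2 - 177*p/4 + 27/2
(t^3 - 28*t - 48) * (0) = 0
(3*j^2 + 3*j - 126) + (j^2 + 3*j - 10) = 4*j^2 + 6*j - 136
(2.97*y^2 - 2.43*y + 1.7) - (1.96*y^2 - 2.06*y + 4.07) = 1.01*y^2 - 0.37*y - 2.37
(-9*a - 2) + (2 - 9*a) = -18*a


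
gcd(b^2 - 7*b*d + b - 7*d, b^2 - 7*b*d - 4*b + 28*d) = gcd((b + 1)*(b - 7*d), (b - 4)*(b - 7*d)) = b - 7*d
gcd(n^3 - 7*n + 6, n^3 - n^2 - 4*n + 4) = n^2 - 3*n + 2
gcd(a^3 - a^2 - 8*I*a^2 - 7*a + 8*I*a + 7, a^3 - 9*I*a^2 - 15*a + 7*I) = a^2 - 8*I*a - 7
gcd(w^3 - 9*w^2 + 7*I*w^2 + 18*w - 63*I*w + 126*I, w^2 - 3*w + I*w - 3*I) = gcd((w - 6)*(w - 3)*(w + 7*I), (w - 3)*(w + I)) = w - 3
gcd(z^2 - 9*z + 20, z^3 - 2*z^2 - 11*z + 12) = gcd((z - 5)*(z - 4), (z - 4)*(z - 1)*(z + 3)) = z - 4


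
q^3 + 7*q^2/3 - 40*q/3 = q*(q - 8/3)*(q + 5)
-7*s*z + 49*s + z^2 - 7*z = (-7*s + z)*(z - 7)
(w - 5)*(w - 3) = w^2 - 8*w + 15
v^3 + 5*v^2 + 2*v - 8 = (v - 1)*(v + 2)*(v + 4)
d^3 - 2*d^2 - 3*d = d*(d - 3)*(d + 1)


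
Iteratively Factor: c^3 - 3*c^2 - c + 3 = (c - 3)*(c^2 - 1) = (c - 3)*(c - 1)*(c + 1)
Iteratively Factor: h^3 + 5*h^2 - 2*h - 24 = (h - 2)*(h^2 + 7*h + 12) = (h - 2)*(h + 3)*(h + 4)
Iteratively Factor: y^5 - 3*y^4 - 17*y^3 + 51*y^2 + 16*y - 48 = (y - 4)*(y^4 + y^3 - 13*y^2 - y + 12) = (y - 4)*(y - 3)*(y^3 + 4*y^2 - y - 4) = (y - 4)*(y - 3)*(y + 1)*(y^2 + 3*y - 4) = (y - 4)*(y - 3)*(y + 1)*(y + 4)*(y - 1)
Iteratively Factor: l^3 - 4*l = (l - 2)*(l^2 + 2*l) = (l - 2)*(l + 2)*(l)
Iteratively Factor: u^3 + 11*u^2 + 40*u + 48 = (u + 4)*(u^2 + 7*u + 12) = (u + 3)*(u + 4)*(u + 4)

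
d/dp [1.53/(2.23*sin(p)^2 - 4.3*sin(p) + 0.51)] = (6.579 - 6.8238*sin(p))*cos(p)/(2.23*sin(p)^2 - 4.3*sin(p) + 0.51)^2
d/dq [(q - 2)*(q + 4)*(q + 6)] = 3*q^2 + 16*q + 4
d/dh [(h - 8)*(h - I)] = 2*h - 8 - I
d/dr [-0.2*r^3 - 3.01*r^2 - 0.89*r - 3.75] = -0.6*r^2 - 6.02*r - 0.89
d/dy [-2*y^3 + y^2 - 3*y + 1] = -6*y^2 + 2*y - 3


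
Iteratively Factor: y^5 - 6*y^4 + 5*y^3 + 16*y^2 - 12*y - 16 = (y - 2)*(y^4 - 4*y^3 - 3*y^2 + 10*y + 8) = (y - 2)*(y + 1)*(y^3 - 5*y^2 + 2*y + 8) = (y - 2)*(y + 1)^2*(y^2 - 6*y + 8) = (y - 4)*(y - 2)*(y + 1)^2*(y - 2)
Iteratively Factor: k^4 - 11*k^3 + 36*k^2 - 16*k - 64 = (k - 4)*(k^3 - 7*k^2 + 8*k + 16) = (k - 4)^2*(k^2 - 3*k - 4) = (k - 4)^3*(k + 1)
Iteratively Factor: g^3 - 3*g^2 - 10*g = (g)*(g^2 - 3*g - 10) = g*(g + 2)*(g - 5)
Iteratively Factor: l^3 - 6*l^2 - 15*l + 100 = (l - 5)*(l^2 - l - 20) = (l - 5)*(l + 4)*(l - 5)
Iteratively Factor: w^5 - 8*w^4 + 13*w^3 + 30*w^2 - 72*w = (w + 2)*(w^4 - 10*w^3 + 33*w^2 - 36*w) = (w - 3)*(w + 2)*(w^3 - 7*w^2 + 12*w) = w*(w - 3)*(w + 2)*(w^2 - 7*w + 12) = w*(w - 4)*(w - 3)*(w + 2)*(w - 3)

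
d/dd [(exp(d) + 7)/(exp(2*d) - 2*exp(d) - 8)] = (2*(1 - exp(d))*(exp(d) + 7) + exp(2*d) - 2*exp(d) - 8)*exp(d)/(-exp(2*d) + 2*exp(d) + 8)^2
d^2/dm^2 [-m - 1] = 0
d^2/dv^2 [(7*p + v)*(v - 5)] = 2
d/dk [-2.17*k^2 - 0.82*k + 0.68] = -4.34*k - 0.82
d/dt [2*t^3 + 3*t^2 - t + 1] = 6*t^2 + 6*t - 1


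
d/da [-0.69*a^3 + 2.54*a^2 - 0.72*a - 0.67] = -2.07*a^2 + 5.08*a - 0.72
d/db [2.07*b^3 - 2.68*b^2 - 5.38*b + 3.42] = 6.21*b^2 - 5.36*b - 5.38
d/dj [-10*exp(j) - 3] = -10*exp(j)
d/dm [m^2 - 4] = 2*m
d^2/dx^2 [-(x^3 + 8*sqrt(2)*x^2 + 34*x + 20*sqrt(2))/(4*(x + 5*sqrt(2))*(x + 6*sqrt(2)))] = 20*(-x^3 - 15*sqrt(2)*x^2 - 150*x - 250*sqrt(2))/(x^6 + 33*sqrt(2)*x^5 + 906*x^4 + 6622*sqrt(2)*x^3 + 54360*x^2 + 118800*sqrt(2)*x + 216000)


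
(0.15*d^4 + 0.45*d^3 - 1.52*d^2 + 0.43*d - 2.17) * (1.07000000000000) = 0.1605*d^4 + 0.4815*d^3 - 1.6264*d^2 + 0.4601*d - 2.3219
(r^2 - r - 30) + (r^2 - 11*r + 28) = 2*r^2 - 12*r - 2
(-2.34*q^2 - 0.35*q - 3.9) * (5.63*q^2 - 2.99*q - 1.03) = -13.1742*q^4 + 5.0261*q^3 - 18.5003*q^2 + 12.0215*q + 4.017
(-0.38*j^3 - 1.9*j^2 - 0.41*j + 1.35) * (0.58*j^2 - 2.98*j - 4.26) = -0.2204*j^5 + 0.0304000000000002*j^4 + 7.043*j^3 + 10.0988*j^2 - 2.2764*j - 5.751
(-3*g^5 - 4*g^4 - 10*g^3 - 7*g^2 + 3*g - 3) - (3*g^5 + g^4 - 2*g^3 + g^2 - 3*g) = -6*g^5 - 5*g^4 - 8*g^3 - 8*g^2 + 6*g - 3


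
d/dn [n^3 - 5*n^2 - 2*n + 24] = 3*n^2 - 10*n - 2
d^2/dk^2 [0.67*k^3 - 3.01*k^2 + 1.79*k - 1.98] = 4.02*k - 6.02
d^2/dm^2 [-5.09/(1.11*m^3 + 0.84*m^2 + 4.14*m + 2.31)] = ((33.8994*m + 8.5512)*(1.11*m^3 + 0.84*m^2 + 4.14*m + 2.31) - 5.09*(3.33*m^2 + 1.68*m + 4.14)*(6.66*m^2 + 3.36*m + 8.28))/(1.11*m^3 + 0.84*m^2 + 4.14*m + 2.31)^3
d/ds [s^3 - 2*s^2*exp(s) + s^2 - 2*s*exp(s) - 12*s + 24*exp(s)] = -2*s^2*exp(s) + 3*s^2 - 6*s*exp(s) + 2*s + 22*exp(s) - 12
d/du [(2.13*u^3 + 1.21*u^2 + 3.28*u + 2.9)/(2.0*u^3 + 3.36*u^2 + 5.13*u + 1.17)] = (4.7368*u^4 + 8.73379999999999*u^3 - 14.7372*u^2 - 16.6566*u - 11.0394)/(4.0*u^6 + 13.44*u^5 + 31.8096*u^4 + 39.1536*u^3 + 34.1793*u^2 + 12.0042*u + 1.3689)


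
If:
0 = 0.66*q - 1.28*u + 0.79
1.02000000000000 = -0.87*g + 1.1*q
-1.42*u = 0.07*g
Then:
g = -2.40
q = -0.97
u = 0.12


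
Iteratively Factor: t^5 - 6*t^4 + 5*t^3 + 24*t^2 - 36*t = (t - 2)*(t^4 - 4*t^3 - 3*t^2 + 18*t) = t*(t - 2)*(t^3 - 4*t^2 - 3*t + 18) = t*(t - 3)*(t - 2)*(t^2 - t - 6) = t*(t - 3)*(t - 2)*(t + 2)*(t - 3)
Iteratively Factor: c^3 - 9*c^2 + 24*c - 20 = (c - 2)*(c^2 - 7*c + 10) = (c - 5)*(c - 2)*(c - 2)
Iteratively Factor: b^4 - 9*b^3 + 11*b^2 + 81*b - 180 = (b - 5)*(b^3 - 4*b^2 - 9*b + 36) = (b - 5)*(b - 3)*(b^2 - b - 12) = (b - 5)*(b - 3)*(b + 3)*(b - 4)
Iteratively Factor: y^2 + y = (y + 1)*(y)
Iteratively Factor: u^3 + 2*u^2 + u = (u + 1)*(u^2 + u) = (u + 1)^2*(u)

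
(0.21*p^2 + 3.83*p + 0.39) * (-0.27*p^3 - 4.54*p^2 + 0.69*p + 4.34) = -0.0567*p^5 - 1.9875*p^4 - 17.3486*p^3 + 1.7835*p^2 + 16.8913*p + 1.6926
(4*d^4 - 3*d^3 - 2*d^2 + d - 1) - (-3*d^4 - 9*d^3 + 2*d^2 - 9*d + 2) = 7*d^4 + 6*d^3 - 4*d^2 + 10*d - 3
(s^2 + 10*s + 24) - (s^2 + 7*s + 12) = 3*s + 12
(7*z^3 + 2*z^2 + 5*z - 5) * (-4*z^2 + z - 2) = -28*z^5 - z^4 - 32*z^3 + 21*z^2 - 15*z + 10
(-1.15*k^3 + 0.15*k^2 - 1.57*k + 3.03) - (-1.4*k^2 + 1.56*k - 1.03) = -1.15*k^3 + 1.55*k^2 - 3.13*k + 4.06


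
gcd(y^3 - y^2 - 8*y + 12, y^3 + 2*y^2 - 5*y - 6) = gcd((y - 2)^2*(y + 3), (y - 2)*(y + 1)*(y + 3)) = y^2 + y - 6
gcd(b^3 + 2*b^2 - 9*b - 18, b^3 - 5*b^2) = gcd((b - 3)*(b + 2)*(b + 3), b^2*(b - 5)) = 1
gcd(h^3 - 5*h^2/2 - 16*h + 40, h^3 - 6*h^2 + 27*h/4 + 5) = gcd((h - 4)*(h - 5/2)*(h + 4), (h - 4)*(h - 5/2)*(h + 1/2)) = h^2 - 13*h/2 + 10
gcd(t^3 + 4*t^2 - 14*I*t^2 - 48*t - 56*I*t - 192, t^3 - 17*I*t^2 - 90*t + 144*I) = t^2 - 14*I*t - 48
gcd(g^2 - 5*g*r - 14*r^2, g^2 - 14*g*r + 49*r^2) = -g + 7*r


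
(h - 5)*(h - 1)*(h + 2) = h^3 - 4*h^2 - 7*h + 10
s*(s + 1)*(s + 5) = s^3 + 6*s^2 + 5*s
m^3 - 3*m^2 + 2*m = m*(m - 2)*(m - 1)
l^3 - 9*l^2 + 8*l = l*(l - 8)*(l - 1)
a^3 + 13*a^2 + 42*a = a*(a + 6)*(a + 7)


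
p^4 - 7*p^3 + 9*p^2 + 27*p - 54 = (p - 3)^3*(p + 2)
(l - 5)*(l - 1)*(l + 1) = l^3 - 5*l^2 - l + 5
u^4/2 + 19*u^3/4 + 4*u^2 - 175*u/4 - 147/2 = (u/2 + 1)*(u - 3)*(u + 7/2)*(u + 7)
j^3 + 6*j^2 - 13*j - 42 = (j - 3)*(j + 2)*(j + 7)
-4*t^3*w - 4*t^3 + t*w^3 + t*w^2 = (-2*t + w)*(2*t + w)*(t*w + t)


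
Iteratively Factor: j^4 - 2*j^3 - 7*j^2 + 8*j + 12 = (j + 1)*(j^3 - 3*j^2 - 4*j + 12) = (j - 2)*(j + 1)*(j^2 - j - 6) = (j - 2)*(j + 1)*(j + 2)*(j - 3)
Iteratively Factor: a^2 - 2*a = (a)*(a - 2)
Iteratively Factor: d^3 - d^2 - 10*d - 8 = (d + 2)*(d^2 - 3*d - 4) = (d + 1)*(d + 2)*(d - 4)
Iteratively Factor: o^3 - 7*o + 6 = (o - 1)*(o^2 + o - 6) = (o - 2)*(o - 1)*(o + 3)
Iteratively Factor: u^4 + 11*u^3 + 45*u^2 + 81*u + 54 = (u + 3)*(u^3 + 8*u^2 + 21*u + 18) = (u + 3)^2*(u^2 + 5*u + 6) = (u + 2)*(u + 3)^2*(u + 3)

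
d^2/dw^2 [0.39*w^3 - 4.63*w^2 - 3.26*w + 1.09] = 2.34*w - 9.26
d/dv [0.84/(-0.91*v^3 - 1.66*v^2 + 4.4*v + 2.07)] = (2.2932*v^2 + 2.7888*v - 3.696)/(0.91*v^3 + 1.66*v^2 - 4.4*v - 2.07)^2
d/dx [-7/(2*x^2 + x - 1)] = 7*(4*x + 1)/(2*x^2 + x - 1)^2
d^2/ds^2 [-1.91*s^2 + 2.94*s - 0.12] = -3.82000000000000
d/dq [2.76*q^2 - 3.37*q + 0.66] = 5.52*q - 3.37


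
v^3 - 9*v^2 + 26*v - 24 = (v - 4)*(v - 3)*(v - 2)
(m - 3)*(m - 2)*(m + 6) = m^3 + m^2 - 24*m + 36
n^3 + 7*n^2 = n^2*(n + 7)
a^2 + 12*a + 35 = (a + 5)*(a + 7)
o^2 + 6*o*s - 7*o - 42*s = (o - 7)*(o + 6*s)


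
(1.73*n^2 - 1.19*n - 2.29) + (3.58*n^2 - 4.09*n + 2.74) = 5.31*n^2 - 5.28*n + 0.45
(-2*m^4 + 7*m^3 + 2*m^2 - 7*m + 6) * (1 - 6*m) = 12*m^5 - 44*m^4 - 5*m^3 + 44*m^2 - 43*m + 6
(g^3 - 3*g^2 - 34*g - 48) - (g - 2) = g^3 - 3*g^2 - 35*g - 46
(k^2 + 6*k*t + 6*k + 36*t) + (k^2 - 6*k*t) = 2*k^2 + 6*k + 36*t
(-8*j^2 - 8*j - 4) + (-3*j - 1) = -8*j^2 - 11*j - 5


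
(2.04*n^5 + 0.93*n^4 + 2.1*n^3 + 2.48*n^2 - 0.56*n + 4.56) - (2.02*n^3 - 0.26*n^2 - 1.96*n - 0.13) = 2.04*n^5 + 0.93*n^4 + 0.0800000000000001*n^3 + 2.74*n^2 + 1.4*n + 4.69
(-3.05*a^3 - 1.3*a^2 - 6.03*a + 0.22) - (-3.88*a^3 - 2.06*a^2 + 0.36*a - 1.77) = 0.83*a^3 + 0.76*a^2 - 6.39*a + 1.99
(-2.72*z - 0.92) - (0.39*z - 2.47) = 1.55 - 3.11*z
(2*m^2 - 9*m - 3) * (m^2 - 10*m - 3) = 2*m^4 - 29*m^3 + 81*m^2 + 57*m + 9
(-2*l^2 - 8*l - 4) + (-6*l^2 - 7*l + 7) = -8*l^2 - 15*l + 3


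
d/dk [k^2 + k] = 2*k + 1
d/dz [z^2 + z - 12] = 2*z + 1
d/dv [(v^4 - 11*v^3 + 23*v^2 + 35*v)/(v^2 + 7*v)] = 2*(v^3 + 5*v^2 - 77*v + 63)/(v^2 + 14*v + 49)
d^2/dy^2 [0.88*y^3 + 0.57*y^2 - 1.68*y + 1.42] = 5.28*y + 1.14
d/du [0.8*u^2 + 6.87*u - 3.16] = 1.6*u + 6.87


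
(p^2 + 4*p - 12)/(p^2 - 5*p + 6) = (p + 6)/(p - 3)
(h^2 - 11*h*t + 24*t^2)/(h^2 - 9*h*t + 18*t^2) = (-h + 8*t)/(-h + 6*t)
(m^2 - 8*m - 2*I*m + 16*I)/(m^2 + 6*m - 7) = (m^2 - 8*m - 2*I*m + 16*I)/(m^2 + 6*m - 7)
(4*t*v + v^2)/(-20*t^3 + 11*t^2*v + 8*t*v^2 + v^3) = v/(-5*t^2 + 4*t*v + v^2)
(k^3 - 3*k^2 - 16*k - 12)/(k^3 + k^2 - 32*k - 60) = (k + 1)/(k + 5)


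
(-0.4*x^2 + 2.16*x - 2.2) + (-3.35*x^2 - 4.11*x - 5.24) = -3.75*x^2 - 1.95*x - 7.44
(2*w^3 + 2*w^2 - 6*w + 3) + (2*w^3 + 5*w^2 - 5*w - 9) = 4*w^3 + 7*w^2 - 11*w - 6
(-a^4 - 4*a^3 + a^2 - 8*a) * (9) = -9*a^4 - 36*a^3 + 9*a^2 - 72*a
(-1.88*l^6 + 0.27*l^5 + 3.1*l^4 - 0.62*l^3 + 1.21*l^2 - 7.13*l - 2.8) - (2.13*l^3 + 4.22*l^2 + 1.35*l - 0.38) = -1.88*l^6 + 0.27*l^5 + 3.1*l^4 - 2.75*l^3 - 3.01*l^2 - 8.48*l - 2.42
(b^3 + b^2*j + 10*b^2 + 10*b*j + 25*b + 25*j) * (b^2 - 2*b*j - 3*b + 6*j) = b^5 - b^4*j + 7*b^4 - 2*b^3*j^2 - 7*b^3*j - 5*b^3 - 14*b^2*j^2 + 5*b^2*j - 75*b^2 + 10*b*j^2 + 75*b*j + 150*j^2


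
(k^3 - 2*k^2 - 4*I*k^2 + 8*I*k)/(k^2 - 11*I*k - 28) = k*(k - 2)/(k - 7*I)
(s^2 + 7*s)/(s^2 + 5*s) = (s + 7)/(s + 5)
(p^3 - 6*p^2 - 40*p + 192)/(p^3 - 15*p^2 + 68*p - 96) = (p + 6)/(p - 3)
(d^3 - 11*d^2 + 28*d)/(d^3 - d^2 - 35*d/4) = 4*(-d^2 + 11*d - 28)/(-4*d^2 + 4*d + 35)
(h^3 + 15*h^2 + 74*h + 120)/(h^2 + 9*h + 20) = h + 6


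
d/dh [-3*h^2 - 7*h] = -6*h - 7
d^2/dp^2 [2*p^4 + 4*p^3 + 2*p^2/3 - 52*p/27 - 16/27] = 24*p^2 + 24*p + 4/3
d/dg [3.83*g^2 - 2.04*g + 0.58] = 7.66*g - 2.04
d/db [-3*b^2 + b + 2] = 1 - 6*b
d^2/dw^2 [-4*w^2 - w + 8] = -8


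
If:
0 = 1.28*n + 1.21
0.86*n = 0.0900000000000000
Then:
No Solution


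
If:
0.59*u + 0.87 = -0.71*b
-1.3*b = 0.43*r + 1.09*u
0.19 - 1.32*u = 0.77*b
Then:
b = -2.61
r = 3.67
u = 1.67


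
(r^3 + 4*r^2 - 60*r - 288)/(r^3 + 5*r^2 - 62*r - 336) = (r + 6)/(r + 7)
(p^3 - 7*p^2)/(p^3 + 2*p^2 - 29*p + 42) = p^2*(p - 7)/(p^3 + 2*p^2 - 29*p + 42)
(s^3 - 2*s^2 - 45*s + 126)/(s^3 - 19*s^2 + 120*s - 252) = (s^2 + 4*s - 21)/(s^2 - 13*s + 42)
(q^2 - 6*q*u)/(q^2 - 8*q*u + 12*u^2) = q/(q - 2*u)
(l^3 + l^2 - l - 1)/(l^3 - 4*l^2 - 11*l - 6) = (l - 1)/(l - 6)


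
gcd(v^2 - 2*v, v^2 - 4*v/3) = v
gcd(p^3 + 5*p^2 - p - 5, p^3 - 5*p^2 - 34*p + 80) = p + 5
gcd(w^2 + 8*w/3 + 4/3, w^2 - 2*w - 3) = 1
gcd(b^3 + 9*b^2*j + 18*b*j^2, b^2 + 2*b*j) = b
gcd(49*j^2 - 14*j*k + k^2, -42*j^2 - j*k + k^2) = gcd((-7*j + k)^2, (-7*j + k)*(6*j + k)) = 7*j - k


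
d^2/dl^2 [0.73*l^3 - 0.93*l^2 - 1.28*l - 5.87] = 4.38*l - 1.86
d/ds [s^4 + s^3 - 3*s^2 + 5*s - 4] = 4*s^3 + 3*s^2 - 6*s + 5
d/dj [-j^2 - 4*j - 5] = -2*j - 4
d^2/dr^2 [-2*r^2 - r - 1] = -4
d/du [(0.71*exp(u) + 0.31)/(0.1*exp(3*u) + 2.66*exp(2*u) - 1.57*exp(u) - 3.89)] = (-(0.71*exp(u) + 0.31)*(0.3*exp(2*u) + 5.32*exp(u) - 1.57) + 0.071*exp(3*u) + 1.8886*exp(2*u) - 1.1147*exp(u) - 2.7619)*exp(u)/(0.1*exp(3*u) + 2.66*exp(2*u) - 1.57*exp(u) - 3.89)^2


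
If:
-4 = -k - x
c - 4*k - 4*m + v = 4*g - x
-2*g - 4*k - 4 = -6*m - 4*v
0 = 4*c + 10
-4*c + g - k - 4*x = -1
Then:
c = -5/2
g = 3*x - 7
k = 4 - x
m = 2 - 13*x/11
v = 25*x/11 - 3/2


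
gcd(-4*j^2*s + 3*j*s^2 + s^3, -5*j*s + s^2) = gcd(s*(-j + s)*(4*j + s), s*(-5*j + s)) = s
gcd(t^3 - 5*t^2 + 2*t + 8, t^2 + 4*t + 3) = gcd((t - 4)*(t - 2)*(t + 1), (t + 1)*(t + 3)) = t + 1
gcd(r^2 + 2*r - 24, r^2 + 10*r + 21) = 1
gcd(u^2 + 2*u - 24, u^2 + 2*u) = 1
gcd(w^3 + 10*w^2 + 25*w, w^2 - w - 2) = 1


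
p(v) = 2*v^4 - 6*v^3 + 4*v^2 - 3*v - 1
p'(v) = 8*v^3 - 18*v^2 + 8*v - 3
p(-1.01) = 14.37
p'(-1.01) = -37.68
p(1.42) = -6.24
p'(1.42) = -5.03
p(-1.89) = 84.99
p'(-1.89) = -136.43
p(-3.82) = 829.16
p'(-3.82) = -742.17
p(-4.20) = 1149.03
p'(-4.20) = -946.82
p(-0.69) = 5.40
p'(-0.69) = -19.72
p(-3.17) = 441.80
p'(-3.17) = -464.08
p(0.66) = -2.58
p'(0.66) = -3.26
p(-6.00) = 4049.00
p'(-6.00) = -2427.00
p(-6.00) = 4049.00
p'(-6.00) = -2427.00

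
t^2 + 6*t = t*(t + 6)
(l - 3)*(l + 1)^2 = l^3 - l^2 - 5*l - 3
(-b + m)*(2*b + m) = -2*b^2 + b*m + m^2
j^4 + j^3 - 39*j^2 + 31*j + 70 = (j - 5)*(j - 2)*(j + 1)*(j + 7)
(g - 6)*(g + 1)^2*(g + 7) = g^4 + 3*g^3 - 39*g^2 - 83*g - 42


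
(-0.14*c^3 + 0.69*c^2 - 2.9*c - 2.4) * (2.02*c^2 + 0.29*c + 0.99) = -0.2828*c^5 + 1.3532*c^4 - 5.7965*c^3 - 5.0059*c^2 - 3.567*c - 2.376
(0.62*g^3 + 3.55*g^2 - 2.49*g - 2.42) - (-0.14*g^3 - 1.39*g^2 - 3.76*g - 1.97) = 0.76*g^3 + 4.94*g^2 + 1.27*g - 0.45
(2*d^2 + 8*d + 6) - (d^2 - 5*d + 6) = d^2 + 13*d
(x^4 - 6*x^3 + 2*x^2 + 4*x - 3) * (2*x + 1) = 2*x^5 - 11*x^4 - 2*x^3 + 10*x^2 - 2*x - 3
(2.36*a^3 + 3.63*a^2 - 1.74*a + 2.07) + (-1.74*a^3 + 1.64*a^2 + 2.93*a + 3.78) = 0.62*a^3 + 5.27*a^2 + 1.19*a + 5.85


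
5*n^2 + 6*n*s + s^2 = (n + s)*(5*n + s)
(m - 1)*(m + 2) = m^2 + m - 2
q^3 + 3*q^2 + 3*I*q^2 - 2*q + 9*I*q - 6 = (q + 3)*(q + I)*(q + 2*I)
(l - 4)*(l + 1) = l^2 - 3*l - 4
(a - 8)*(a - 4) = a^2 - 12*a + 32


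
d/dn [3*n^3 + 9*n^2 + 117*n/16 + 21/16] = 9*n^2 + 18*n + 117/16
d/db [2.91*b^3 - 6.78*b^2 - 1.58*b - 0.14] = 8.73*b^2 - 13.56*b - 1.58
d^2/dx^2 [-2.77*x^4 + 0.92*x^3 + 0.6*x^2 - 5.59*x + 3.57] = -33.24*x^2 + 5.52*x + 1.2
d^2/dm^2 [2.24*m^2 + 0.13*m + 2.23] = 4.48000000000000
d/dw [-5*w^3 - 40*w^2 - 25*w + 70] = -15*w^2 - 80*w - 25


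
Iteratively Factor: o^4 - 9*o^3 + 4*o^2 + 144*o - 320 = (o + 4)*(o^3 - 13*o^2 + 56*o - 80) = (o - 4)*(o + 4)*(o^2 - 9*o + 20) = (o - 4)^2*(o + 4)*(o - 5)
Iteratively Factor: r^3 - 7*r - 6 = (r + 1)*(r^2 - r - 6) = (r + 1)*(r + 2)*(r - 3)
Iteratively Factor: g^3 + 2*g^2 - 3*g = (g - 1)*(g^2 + 3*g) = g*(g - 1)*(g + 3)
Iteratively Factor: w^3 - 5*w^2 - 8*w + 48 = (w + 3)*(w^2 - 8*w + 16) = (w - 4)*(w + 3)*(w - 4)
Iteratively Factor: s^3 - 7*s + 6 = (s - 1)*(s^2 + s - 6) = (s - 1)*(s + 3)*(s - 2)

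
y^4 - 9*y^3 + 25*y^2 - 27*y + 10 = (y - 5)*(y - 2)*(y - 1)^2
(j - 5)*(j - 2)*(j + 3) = j^3 - 4*j^2 - 11*j + 30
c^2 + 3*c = c*(c + 3)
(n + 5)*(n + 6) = n^2 + 11*n + 30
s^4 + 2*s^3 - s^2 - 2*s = s*(s - 1)*(s + 1)*(s + 2)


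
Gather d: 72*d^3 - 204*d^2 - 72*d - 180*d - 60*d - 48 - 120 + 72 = 72*d^3 - 204*d^2 - 312*d - 96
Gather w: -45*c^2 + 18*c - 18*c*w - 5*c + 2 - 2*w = -45*c^2 + 13*c + w*(-18*c - 2) + 2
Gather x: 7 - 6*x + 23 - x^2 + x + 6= -x^2 - 5*x + 36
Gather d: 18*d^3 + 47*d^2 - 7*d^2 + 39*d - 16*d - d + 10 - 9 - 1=18*d^3 + 40*d^2 + 22*d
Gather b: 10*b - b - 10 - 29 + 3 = 9*b - 36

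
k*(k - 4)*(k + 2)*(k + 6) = k^4 + 4*k^3 - 20*k^2 - 48*k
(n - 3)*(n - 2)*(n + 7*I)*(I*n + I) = I*n^4 - 7*n^3 - 4*I*n^3 + 28*n^2 + I*n^2 - 7*n + 6*I*n - 42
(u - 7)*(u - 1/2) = u^2 - 15*u/2 + 7/2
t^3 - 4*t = t*(t - 2)*(t + 2)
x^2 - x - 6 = (x - 3)*(x + 2)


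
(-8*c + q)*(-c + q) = 8*c^2 - 9*c*q + q^2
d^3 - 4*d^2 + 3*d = d*(d - 3)*(d - 1)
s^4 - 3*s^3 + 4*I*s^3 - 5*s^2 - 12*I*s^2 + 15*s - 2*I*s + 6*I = (s - 3)*(s + I)^2*(s + 2*I)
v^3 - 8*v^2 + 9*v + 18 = (v - 6)*(v - 3)*(v + 1)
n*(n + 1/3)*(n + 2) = n^3 + 7*n^2/3 + 2*n/3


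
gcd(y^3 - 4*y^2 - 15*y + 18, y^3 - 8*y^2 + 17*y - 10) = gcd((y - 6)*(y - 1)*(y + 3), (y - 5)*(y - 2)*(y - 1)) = y - 1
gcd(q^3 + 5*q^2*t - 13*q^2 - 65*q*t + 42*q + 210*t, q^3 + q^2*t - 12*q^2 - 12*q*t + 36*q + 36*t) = q - 6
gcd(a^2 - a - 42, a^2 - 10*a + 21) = a - 7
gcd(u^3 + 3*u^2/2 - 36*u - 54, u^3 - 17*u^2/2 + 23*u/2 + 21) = u - 6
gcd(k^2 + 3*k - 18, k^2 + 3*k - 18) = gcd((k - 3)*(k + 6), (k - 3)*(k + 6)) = k^2 + 3*k - 18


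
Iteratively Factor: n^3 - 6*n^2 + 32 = (n + 2)*(n^2 - 8*n + 16) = (n - 4)*(n + 2)*(n - 4)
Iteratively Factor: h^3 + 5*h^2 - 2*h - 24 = (h + 3)*(h^2 + 2*h - 8) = (h - 2)*(h + 3)*(h + 4)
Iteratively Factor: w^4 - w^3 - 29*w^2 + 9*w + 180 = (w - 3)*(w^3 + 2*w^2 - 23*w - 60) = (w - 3)*(w + 3)*(w^2 - w - 20) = (w - 5)*(w - 3)*(w + 3)*(w + 4)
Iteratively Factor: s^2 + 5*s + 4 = (s + 4)*(s + 1)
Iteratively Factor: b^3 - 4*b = (b)*(b^2 - 4) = b*(b - 2)*(b + 2)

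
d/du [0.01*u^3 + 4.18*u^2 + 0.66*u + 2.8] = 0.03*u^2 + 8.36*u + 0.66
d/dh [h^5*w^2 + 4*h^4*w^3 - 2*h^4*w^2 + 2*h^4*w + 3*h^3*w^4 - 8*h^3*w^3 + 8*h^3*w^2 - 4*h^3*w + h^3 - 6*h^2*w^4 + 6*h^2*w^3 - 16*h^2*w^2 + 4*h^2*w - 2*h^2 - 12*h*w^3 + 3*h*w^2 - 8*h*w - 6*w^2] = 5*h^4*w^2 + 16*h^3*w^3 - 8*h^3*w^2 + 8*h^3*w + 9*h^2*w^4 - 24*h^2*w^3 + 24*h^2*w^2 - 12*h^2*w + 3*h^2 - 12*h*w^4 + 12*h*w^3 - 32*h*w^2 + 8*h*w - 4*h - 12*w^3 + 3*w^2 - 8*w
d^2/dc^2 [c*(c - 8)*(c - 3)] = 6*c - 22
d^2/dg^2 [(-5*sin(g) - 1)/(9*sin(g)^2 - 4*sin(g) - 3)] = (-405*sin(g)^5 - 504*sin(g)^4 + 108*sin(g)^3 + 422*sin(g)^2 + 561*sin(g) - 34)/(-9*sin(g)^2 + 4*sin(g) + 3)^3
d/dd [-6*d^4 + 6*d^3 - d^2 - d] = -24*d^3 + 18*d^2 - 2*d - 1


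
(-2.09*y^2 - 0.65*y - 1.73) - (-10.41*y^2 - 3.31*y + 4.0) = 8.32*y^2 + 2.66*y - 5.73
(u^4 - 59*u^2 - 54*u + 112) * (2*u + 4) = 2*u^5 + 4*u^4 - 118*u^3 - 344*u^2 + 8*u + 448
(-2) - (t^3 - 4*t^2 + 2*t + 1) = -t^3 + 4*t^2 - 2*t - 3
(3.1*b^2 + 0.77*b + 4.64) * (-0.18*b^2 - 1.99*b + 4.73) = -0.558*b^4 - 6.3076*b^3 + 12.2955*b^2 - 5.5915*b + 21.9472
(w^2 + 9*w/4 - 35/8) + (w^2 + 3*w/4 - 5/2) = 2*w^2 + 3*w - 55/8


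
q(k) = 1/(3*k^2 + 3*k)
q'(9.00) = 0.00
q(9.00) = 0.00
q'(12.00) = 0.00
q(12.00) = 0.00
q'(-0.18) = -9.79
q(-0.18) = -2.26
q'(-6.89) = 0.00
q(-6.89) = 0.01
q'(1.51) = -0.09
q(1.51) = 0.09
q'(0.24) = -5.57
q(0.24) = 1.12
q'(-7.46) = 0.00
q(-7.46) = 0.01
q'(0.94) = -0.29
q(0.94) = 0.18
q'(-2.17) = 0.17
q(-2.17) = 0.13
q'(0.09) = -40.87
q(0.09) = 3.40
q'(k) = (-6*k - 3)/(3*k^2 + 3*k)^2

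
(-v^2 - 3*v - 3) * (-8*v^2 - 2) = 8*v^4 + 24*v^3 + 26*v^2 + 6*v + 6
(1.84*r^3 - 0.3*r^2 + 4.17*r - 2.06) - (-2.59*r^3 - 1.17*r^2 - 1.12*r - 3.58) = 4.43*r^3 + 0.87*r^2 + 5.29*r + 1.52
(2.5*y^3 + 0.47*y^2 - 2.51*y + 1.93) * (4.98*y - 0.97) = 12.45*y^4 - 0.0843999999999996*y^3 - 12.9557*y^2 + 12.0461*y - 1.8721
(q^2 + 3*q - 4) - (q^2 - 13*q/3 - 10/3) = 22*q/3 - 2/3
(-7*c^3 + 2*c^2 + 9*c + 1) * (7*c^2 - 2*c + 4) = -49*c^5 + 28*c^4 + 31*c^3 - 3*c^2 + 34*c + 4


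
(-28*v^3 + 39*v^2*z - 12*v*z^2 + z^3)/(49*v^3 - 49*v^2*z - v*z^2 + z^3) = (-4*v + z)/(7*v + z)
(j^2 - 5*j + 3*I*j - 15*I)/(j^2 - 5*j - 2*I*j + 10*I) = (j + 3*I)/(j - 2*I)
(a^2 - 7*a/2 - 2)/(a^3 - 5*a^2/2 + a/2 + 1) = (a - 4)/(a^2 - 3*a + 2)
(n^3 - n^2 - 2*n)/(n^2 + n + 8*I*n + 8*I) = n*(n - 2)/(n + 8*I)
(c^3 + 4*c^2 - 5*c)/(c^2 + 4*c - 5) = c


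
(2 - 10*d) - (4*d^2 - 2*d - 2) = -4*d^2 - 8*d + 4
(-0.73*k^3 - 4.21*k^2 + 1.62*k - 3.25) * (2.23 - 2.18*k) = 1.5914*k^4 + 7.5499*k^3 - 12.9199*k^2 + 10.6976*k - 7.2475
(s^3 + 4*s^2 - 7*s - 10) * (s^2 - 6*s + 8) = s^5 - 2*s^4 - 23*s^3 + 64*s^2 + 4*s - 80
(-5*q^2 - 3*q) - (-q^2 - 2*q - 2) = -4*q^2 - q + 2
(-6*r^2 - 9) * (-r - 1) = 6*r^3 + 6*r^2 + 9*r + 9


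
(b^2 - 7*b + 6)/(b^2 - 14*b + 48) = (b - 1)/(b - 8)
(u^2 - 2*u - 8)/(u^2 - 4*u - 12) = (u - 4)/(u - 6)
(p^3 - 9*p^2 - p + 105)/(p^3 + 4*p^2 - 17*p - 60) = (p^2 - 12*p + 35)/(p^2 + p - 20)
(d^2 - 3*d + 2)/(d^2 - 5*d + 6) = (d - 1)/(d - 3)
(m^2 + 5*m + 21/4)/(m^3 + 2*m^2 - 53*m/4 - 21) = (2*m + 7)/(2*m^2 + m - 28)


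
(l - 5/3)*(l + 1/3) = l^2 - 4*l/3 - 5/9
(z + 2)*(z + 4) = z^2 + 6*z + 8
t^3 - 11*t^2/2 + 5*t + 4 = (t - 4)*(t - 2)*(t + 1/2)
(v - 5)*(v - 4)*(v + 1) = v^3 - 8*v^2 + 11*v + 20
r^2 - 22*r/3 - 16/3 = (r - 8)*(r + 2/3)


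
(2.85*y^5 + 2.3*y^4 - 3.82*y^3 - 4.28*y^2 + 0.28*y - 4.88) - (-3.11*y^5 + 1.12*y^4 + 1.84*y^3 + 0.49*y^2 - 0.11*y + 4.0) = 5.96*y^5 + 1.18*y^4 - 5.66*y^3 - 4.77*y^2 + 0.39*y - 8.88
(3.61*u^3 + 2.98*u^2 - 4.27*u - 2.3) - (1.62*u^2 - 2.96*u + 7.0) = 3.61*u^3 + 1.36*u^2 - 1.31*u - 9.3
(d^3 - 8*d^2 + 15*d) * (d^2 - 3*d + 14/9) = d^5 - 11*d^4 + 365*d^3/9 - 517*d^2/9 + 70*d/3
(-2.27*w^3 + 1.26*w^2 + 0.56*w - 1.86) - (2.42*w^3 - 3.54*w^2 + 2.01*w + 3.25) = -4.69*w^3 + 4.8*w^2 - 1.45*w - 5.11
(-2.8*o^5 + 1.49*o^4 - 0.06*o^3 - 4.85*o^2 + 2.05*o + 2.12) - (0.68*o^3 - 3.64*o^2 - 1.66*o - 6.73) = -2.8*o^5 + 1.49*o^4 - 0.74*o^3 - 1.21*o^2 + 3.71*o + 8.85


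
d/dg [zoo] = 0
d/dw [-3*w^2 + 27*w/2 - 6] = 27/2 - 6*w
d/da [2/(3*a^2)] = -4/(3*a^3)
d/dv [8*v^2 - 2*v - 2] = 16*v - 2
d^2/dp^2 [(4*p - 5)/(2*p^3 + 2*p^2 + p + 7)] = 2*((4*p - 5)*(6*p^2 + 4*p + 1)^2 - 2*(12*p^2 + 8*p + (3*p + 1)*(4*p - 5) + 2)*(2*p^3 + 2*p^2 + p + 7))/(2*p^3 + 2*p^2 + p + 7)^3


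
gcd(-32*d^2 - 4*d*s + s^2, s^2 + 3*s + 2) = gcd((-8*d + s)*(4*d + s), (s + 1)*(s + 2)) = 1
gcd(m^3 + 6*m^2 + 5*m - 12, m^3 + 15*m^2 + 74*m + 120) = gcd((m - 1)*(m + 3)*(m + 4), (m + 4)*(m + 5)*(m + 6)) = m + 4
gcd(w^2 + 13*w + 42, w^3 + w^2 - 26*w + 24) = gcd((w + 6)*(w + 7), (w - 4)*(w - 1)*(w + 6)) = w + 6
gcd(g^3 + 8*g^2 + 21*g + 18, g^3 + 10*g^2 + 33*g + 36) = g^2 + 6*g + 9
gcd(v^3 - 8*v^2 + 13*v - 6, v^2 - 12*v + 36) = v - 6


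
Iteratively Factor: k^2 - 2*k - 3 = (k + 1)*(k - 3)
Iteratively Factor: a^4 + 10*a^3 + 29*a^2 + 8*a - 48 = (a + 3)*(a^3 + 7*a^2 + 8*a - 16) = (a - 1)*(a + 3)*(a^2 + 8*a + 16) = (a - 1)*(a + 3)*(a + 4)*(a + 4)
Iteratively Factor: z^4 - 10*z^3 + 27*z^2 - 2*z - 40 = (z - 2)*(z^3 - 8*z^2 + 11*z + 20) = (z - 4)*(z - 2)*(z^2 - 4*z - 5) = (z - 5)*(z - 4)*(z - 2)*(z + 1)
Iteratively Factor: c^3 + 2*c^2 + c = (c + 1)*(c^2 + c) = c*(c + 1)*(c + 1)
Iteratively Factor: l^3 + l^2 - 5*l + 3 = (l + 3)*(l^2 - 2*l + 1) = (l - 1)*(l + 3)*(l - 1)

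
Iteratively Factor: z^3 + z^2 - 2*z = (z)*(z^2 + z - 2) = z*(z - 1)*(z + 2)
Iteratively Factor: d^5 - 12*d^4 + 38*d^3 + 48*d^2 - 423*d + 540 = (d - 3)*(d^4 - 9*d^3 + 11*d^2 + 81*d - 180) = (d - 4)*(d - 3)*(d^3 - 5*d^2 - 9*d + 45) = (d - 4)*(d - 3)*(d + 3)*(d^2 - 8*d + 15) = (d - 4)*(d - 3)^2*(d + 3)*(d - 5)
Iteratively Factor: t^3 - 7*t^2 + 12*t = (t)*(t^2 - 7*t + 12) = t*(t - 3)*(t - 4)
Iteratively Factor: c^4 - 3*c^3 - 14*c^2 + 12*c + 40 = (c + 2)*(c^3 - 5*c^2 - 4*c + 20) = (c - 2)*(c + 2)*(c^2 - 3*c - 10) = (c - 2)*(c + 2)^2*(c - 5)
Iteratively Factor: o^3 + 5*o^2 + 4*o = (o)*(o^2 + 5*o + 4) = o*(o + 1)*(o + 4)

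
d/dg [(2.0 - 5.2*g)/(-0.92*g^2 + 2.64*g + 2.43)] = (-4.784*g^2 + 3.68*g - 17.916)/(0.8464*g^4 - 4.8576*g^3 + 2.4984*g^2 + 12.8304*g + 5.9049)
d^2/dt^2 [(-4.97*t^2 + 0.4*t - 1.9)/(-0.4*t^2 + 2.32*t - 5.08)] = (8.88178419700125e-16*t^4 + 9.09632000000001*t^3 - 58.77024*t^2 - 5.70239999999995*t + 259.818656)/(0.064*t^6 - 1.1136*t^5 + 8.89728*t^4 - 40.772608*t^3 + 112.995456*t^2 - 179.612544*t + 131.096512)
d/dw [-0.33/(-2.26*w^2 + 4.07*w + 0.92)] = (1.3431 - 1.4916*w)/(-2.26*w^2 + 4.07*w + 0.92)^2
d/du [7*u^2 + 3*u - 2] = 14*u + 3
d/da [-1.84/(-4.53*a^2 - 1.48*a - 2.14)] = (-16.6704*a - 2.7232)/(4.53*a^2 + 1.48*a + 2.14)^2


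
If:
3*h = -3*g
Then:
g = -h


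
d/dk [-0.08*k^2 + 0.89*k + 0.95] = 0.89 - 0.16*k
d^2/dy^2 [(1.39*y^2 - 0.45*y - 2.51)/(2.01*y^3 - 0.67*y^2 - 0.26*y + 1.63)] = (11.231478*y^6 - 10.90827*y^5 - 113.693238*y^4 - 11.031952*y^3 + 27.910056*y^2 + 43.768956*y + 1.183068)/(8.120601*y^9 - 8.120601*y^8 - 0.444410999999999*y^7 + 21.556178*y^6 - 13.11324*y^5 - 3.051783*y^4 + 17.707207*y^3 - 5.009805*y^2 - 2.072382*y + 4.330747)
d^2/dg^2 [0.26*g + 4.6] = 0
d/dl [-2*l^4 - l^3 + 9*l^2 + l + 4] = -8*l^3 - 3*l^2 + 18*l + 1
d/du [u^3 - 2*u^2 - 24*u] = 3*u^2 - 4*u - 24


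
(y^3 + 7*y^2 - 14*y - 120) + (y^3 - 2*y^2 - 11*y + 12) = 2*y^3 + 5*y^2 - 25*y - 108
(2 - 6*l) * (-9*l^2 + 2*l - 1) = 54*l^3 - 30*l^2 + 10*l - 2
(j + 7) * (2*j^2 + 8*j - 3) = 2*j^3 + 22*j^2 + 53*j - 21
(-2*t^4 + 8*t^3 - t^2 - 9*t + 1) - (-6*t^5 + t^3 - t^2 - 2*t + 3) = 6*t^5 - 2*t^4 + 7*t^3 - 7*t - 2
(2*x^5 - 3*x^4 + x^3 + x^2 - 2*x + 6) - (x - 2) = 2*x^5 - 3*x^4 + x^3 + x^2 - 3*x + 8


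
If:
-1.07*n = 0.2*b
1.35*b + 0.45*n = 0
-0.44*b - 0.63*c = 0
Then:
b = 0.00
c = 0.00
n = 0.00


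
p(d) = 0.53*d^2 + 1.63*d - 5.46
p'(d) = 1.06*d + 1.63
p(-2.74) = -5.95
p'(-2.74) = -1.27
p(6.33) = 26.09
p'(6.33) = 8.34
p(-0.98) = -6.55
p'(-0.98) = 0.59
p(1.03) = -3.22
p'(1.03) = 2.72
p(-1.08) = -6.60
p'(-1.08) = 0.49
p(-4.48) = -2.13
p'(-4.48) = -3.12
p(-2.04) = -6.58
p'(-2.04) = -0.53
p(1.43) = -2.05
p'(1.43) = 3.15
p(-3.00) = -5.58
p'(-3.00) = -1.55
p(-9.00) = 22.80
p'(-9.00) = -7.91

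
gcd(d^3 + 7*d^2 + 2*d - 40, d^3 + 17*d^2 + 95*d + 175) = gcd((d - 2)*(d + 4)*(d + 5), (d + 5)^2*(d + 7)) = d + 5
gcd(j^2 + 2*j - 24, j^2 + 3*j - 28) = j - 4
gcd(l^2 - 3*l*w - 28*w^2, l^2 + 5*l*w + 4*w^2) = l + 4*w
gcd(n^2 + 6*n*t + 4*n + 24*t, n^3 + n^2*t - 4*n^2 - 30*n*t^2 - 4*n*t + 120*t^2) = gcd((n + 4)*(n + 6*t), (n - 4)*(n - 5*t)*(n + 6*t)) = n + 6*t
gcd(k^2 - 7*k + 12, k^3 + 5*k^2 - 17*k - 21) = k - 3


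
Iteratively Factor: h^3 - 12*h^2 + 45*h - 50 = (h - 2)*(h^2 - 10*h + 25) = (h - 5)*(h - 2)*(h - 5)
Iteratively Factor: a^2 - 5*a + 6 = (a - 3)*(a - 2)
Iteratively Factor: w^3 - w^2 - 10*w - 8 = (w + 2)*(w^2 - 3*w - 4) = (w - 4)*(w + 2)*(w + 1)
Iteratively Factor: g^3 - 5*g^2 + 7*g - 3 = (g - 1)*(g^2 - 4*g + 3) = (g - 1)^2*(g - 3)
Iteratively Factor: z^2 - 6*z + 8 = (z - 4)*(z - 2)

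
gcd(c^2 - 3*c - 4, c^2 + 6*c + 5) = c + 1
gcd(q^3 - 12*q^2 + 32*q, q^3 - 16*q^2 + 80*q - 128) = q^2 - 12*q + 32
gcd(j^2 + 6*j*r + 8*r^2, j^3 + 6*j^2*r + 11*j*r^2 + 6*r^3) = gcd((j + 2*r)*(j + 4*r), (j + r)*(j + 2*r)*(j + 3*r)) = j + 2*r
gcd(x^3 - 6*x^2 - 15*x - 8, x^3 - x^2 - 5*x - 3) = x^2 + 2*x + 1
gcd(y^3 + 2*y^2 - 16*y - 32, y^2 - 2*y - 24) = y + 4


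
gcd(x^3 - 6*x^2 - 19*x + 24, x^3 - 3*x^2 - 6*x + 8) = x - 1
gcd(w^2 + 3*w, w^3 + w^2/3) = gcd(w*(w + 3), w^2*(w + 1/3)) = w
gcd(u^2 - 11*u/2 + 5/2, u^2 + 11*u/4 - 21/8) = 1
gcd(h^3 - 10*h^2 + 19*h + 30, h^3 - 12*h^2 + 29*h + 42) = h^2 - 5*h - 6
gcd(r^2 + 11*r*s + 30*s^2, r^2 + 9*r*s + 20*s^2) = r + 5*s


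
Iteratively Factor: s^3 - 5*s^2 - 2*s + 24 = (s - 3)*(s^2 - 2*s - 8) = (s - 3)*(s + 2)*(s - 4)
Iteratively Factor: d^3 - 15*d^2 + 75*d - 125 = (d - 5)*(d^2 - 10*d + 25) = (d - 5)^2*(d - 5)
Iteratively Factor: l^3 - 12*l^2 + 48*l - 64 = (l - 4)*(l^2 - 8*l + 16) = (l - 4)^2*(l - 4)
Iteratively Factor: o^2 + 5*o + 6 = (o + 3)*(o + 2)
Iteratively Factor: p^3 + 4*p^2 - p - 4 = (p - 1)*(p^2 + 5*p + 4) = (p - 1)*(p + 1)*(p + 4)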